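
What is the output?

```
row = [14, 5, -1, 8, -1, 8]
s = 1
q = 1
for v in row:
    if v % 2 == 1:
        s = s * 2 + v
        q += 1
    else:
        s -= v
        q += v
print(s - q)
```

-145

v=14: not odd, s = 1-14 = -13; q=15
v=5: odd, s = (-13)*2+5 = -21; q=16
v=-1: odd, s = (-21)*2+(-1) = -43; q=17
v=8: not odd, s = (-43)-8 = -51; q=25
v=-1: odd, s = (-51)*2+(-1) = -103; q=26
v=8: not odd, s = (-103)-8 = -111; q=34
s-q = (-111)-34 = -145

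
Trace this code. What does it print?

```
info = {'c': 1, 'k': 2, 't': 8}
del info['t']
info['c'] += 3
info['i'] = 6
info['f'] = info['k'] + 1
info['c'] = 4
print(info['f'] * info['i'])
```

del 't' → {'c': 1, 'k': 2}
info['c'] = 1+3 = 4 → {'c': 4, 'k': 2}
info['i'] = 6 → {'c': 4, 'k': 2, 'i': 6}
info['f'] = info['k']+1 = 3 → {'c': 4, 'k': 2, 'i': 6, 'f': 3}
info['c'] = 4 → {'c': 4, 'k': 2, 'i': 6, 'f': 3}
info['f']*info['i'] = 3*6 = 18

18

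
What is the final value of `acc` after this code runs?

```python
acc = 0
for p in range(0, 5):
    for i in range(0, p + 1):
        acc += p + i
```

60

p=0,i=0: acc = 0+0 = 0
p=1,i=0: acc = 0+1 = 1
p=1,i=1: acc = 1+2 = 3
p=2,i=0: acc = 3+2 = 5
p=2,i=1: acc = 5+3 = 8
p=2,i=2: acc = 8+4 = 12
p=3,i=0: acc = 12+3 = 15
p=3,i=1: acc = 15+4 = 19
p=3,i=2: acc = 19+5 = 24
p=3,i=3: acc = 24+6 = 30
p=4,i=0: acc = 30+4 = 34
p=4,i=1: acc = 34+5 = 39
p=4,i=2: acc = 39+6 = 45
p=4,i=3: acc = 45+7 = 52
p=4,i=4: acc = 52+8 = 60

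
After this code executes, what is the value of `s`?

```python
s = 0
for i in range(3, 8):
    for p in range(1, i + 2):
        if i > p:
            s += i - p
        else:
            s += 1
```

65

i=3,p=1: 3>1, s = 0+2 = 2
i=3,p=2: 3>2, s = 2+1 = 3
i=3,p=3: not 3>3, s = 3+1 = 4
i=3,p=4: not 3>4, s = 4+1 = 5
i=4,p=1: 4>1, s = 5+3 = 8
i=4,p=2: 4>2, s = 8+2 = 10
i=4,p=3: 4>3, s = 10+1 = 11
i=4,p=4: not 4>4, s = 11+1 = 12
i=4,p=5: not 4>5, s = 12+1 = 13
i=5,p=1: 5>1, s = 13+4 = 17
i=5,p=2: 5>2, s = 17+3 = 20
i=5,p=3: 5>3, s = 20+2 = 22
i=5,p=4: 5>4, s = 22+1 = 23
i=5,p=5: not 5>5, s = 23+1 = 24
i=5,p=6: not 5>6, s = 24+1 = 25
i=6,p=1: 6>1, s = 25+5 = 30
i=6,p=2: 6>2, s = 30+4 = 34
i=6,p=3: 6>3, s = 34+3 = 37
i=6,p=4: 6>4, s = 37+2 = 39
i=6,p=5: 6>5, s = 39+1 = 40
i=6,p=6: not 6>6, s = 40+1 = 41
i=6,p=7: not 6>7, s = 41+1 = 42
i=7,p=1: 7>1, s = 42+6 = 48
i=7,p=2: 7>2, s = 48+5 = 53
i=7,p=3: 7>3, s = 53+4 = 57
i=7,p=4: 7>4, s = 57+3 = 60
i=7,p=5: 7>5, s = 60+2 = 62
i=7,p=6: 7>6, s = 62+1 = 63
i=7,p=7: not 7>7, s = 63+1 = 64
i=7,p=8: not 7>8, s = 64+1 = 65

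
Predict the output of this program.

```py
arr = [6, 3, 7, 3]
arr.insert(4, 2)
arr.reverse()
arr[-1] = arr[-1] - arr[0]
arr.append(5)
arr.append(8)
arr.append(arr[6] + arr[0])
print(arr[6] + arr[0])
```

10

insert 2 at 4 → [6, 3, 7, 3, 2]
reverse → [2, 3, 7, 3, 6]
arr[-1] = arr[-1]-arr[0] = 6-2 = 4 → [2, 3, 7, 3, 4]
append 5 → [2, 3, 7, 3, 4, 5]
append 8 → [2, 3, 7, 3, 4, 5, 8]
append arr[6]+arr[0] = 8+2 = 10 → [2, 3, 7, 3, 4, 5, 8, 10]
arr[6]+arr[0] = 8+2 = 10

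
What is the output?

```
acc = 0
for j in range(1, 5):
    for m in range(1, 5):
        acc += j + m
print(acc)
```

80

j=1,m=1: acc = 0+2 = 2
j=1,m=2: acc = 2+3 = 5
j=1,m=3: acc = 5+4 = 9
j=1,m=4: acc = 9+5 = 14
j=2,m=1: acc = 14+3 = 17
j=2,m=2: acc = 17+4 = 21
j=2,m=3: acc = 21+5 = 26
j=2,m=4: acc = 26+6 = 32
j=3,m=1: acc = 32+4 = 36
j=3,m=2: acc = 36+5 = 41
j=3,m=3: acc = 41+6 = 47
j=3,m=4: acc = 47+7 = 54
j=4,m=1: acc = 54+5 = 59
j=4,m=2: acc = 59+6 = 65
j=4,m=3: acc = 65+7 = 72
j=4,m=4: acc = 72+8 = 80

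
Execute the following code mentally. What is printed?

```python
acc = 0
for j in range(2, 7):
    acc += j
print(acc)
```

20

j=2: acc = 0+2 = 2
j=3: acc = 2+3 = 5
j=4: acc = 5+4 = 9
j=5: acc = 9+5 = 14
j=6: acc = 14+6 = 20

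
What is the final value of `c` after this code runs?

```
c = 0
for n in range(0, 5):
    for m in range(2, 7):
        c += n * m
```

200

n=0,m=2: c = 0+0 = 0
n=0,m=3: c = 0+0 = 0
n=0,m=4: c = 0+0 = 0
n=0,m=5: c = 0+0 = 0
n=0,m=6: c = 0+0 = 0
n=1,m=2: c = 0+2 = 2
n=1,m=3: c = 2+3 = 5
n=1,m=4: c = 5+4 = 9
n=1,m=5: c = 9+5 = 14
n=1,m=6: c = 14+6 = 20
n=2,m=2: c = 20+4 = 24
n=2,m=3: c = 24+6 = 30
n=2,m=4: c = 30+8 = 38
n=2,m=5: c = 38+10 = 48
n=2,m=6: c = 48+12 = 60
n=3,m=2: c = 60+6 = 66
n=3,m=3: c = 66+9 = 75
n=3,m=4: c = 75+12 = 87
n=3,m=5: c = 87+15 = 102
n=3,m=6: c = 102+18 = 120
n=4,m=2: c = 120+8 = 128
n=4,m=3: c = 128+12 = 140
n=4,m=4: c = 140+16 = 156
n=4,m=5: c = 156+20 = 176
n=4,m=6: c = 176+24 = 200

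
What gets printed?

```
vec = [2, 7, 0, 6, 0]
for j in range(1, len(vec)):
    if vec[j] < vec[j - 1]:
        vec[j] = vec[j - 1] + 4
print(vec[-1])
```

19

j=1: 7>=2, unchanged → [2, 7, 0, 6, 0]
j=2: 0<7, vec[2] = 7+4 = 11 → [2, 7, 11, 6, 0]
j=3: 6<11, vec[3] = 11+4 = 15 → [2, 7, 11, 15, 0]
j=4: 0<15, vec[4] = 15+4 = 19 → [2, 7, 11, 15, 19]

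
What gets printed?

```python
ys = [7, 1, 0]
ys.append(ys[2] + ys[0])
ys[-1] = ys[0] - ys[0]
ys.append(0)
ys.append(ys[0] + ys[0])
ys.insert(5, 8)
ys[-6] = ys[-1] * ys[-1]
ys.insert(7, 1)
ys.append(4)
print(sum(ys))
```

230

append ys[2]+ys[0] = 0+7 = 7 → [7, 1, 0, 7]
ys[-1] = ys[0]-ys[0] = 7-7 = 0 → [7, 1, 0, 0]
append 0 → [7, 1, 0, 0, 0]
append ys[0]+ys[0] = 7+7 = 14 → [7, 1, 0, 0, 0, 14]
insert 8 at 5 → [7, 1, 0, 0, 0, 8, 14]
ys[-6] = ys[-1]*ys[-1] = 14*14 = 196 → [7, 196, 0, 0, 0, 8, 14]
insert 1 at 7 → [7, 196, 0, 0, 0, 8, 14, 1]
append 4 → [7, 196, 0, 0, 0, 8, 14, 1, 4]
sum = 230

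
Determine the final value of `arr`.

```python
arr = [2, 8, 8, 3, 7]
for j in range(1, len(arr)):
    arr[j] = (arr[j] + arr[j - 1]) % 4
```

j=1: arr[1] = (8+2)%4 = 2 → [2, 2, 8, 3, 7]
j=2: arr[2] = (8+2)%4 = 2 → [2, 2, 2, 3, 7]
j=3: arr[3] = (3+2)%4 = 1 → [2, 2, 2, 1, 7]
j=4: arr[4] = (7+1)%4 = 0 → [2, 2, 2, 1, 0]

[2, 2, 2, 1, 0]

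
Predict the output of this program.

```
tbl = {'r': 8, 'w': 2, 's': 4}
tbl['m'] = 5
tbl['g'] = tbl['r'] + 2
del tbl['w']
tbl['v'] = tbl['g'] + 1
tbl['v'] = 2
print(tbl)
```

tbl['m'] = 5 → {'r': 8, 'w': 2, 's': 4, 'm': 5}
tbl['g'] = tbl['r']+2 = 10 → {'r': 8, 'w': 2, 's': 4, 'm': 5, 'g': 10}
del 'w' → {'r': 8, 's': 4, 'm': 5, 'g': 10}
tbl['v'] = tbl['g']+1 = 11 → {'r': 8, 's': 4, 'm': 5, 'g': 10, 'v': 11}
tbl['v'] = 2 → {'r': 8, 's': 4, 'm': 5, 'g': 10, 'v': 2}

{'r': 8, 's': 4, 'm': 5, 'g': 10, 'v': 2}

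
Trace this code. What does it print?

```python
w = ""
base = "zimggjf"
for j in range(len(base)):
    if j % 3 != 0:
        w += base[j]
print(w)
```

j=0: skip
j=1: add 'i' → 'i'
j=2: add 'm' → 'im'
j=3: skip
j=4: add 'g' → 'img'
j=5: add 'j' → 'imgj'
j=6: skip

imgj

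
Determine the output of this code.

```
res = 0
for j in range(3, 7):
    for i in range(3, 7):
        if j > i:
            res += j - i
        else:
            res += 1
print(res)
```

20

j=3,i=3: not 3>3, res = 0+1 = 1
j=3,i=4: not 3>4, res = 1+1 = 2
j=3,i=5: not 3>5, res = 2+1 = 3
j=3,i=6: not 3>6, res = 3+1 = 4
j=4,i=3: 4>3, res = 4+1 = 5
j=4,i=4: not 4>4, res = 5+1 = 6
j=4,i=5: not 4>5, res = 6+1 = 7
j=4,i=6: not 4>6, res = 7+1 = 8
j=5,i=3: 5>3, res = 8+2 = 10
j=5,i=4: 5>4, res = 10+1 = 11
j=5,i=5: not 5>5, res = 11+1 = 12
j=5,i=6: not 5>6, res = 12+1 = 13
j=6,i=3: 6>3, res = 13+3 = 16
j=6,i=4: 6>4, res = 16+2 = 18
j=6,i=5: 6>5, res = 18+1 = 19
j=6,i=6: not 6>6, res = 19+1 = 20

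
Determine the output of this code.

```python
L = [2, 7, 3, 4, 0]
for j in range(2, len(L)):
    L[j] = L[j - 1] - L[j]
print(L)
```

j=2: L[2] = 7-3 = 4 → [2, 7, 4, 4, 0]
j=3: L[3] = 4-4 = 0 → [2, 7, 4, 0, 0]
j=4: L[4] = 0-0 = 0 → [2, 7, 4, 0, 0]

[2, 7, 4, 0, 0]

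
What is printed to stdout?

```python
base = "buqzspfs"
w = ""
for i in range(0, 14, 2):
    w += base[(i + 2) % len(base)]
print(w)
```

qsfbqsf

i=0: add base[2]='q' → 'q'
i=2: add base[4]='s' → 'qs'
i=4: add base[6]='f' → 'qsf'
i=6: add base[0]='b' → 'qsfb'
i=8: add base[2]='q' → 'qsfbq'
i=10: add base[4]='s' → 'qsfbqs'
i=12: add base[6]='f' → 'qsfbqsf'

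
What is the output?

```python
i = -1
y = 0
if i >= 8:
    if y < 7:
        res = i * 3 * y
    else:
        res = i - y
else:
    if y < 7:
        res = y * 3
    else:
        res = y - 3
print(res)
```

i=-1, y=0
i >= 8 is False; y < 7 is True
→ res = y * 3 = 0

0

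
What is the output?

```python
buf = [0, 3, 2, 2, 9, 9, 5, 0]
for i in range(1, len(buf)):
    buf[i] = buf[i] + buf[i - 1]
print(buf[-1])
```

i=1: buf[1] = 3+0 = 3 → [0, 3, 2, 2, 9, 9, 5, 0]
i=2: buf[2] = 2+3 = 5 → [0, 3, 5, 2, 9, 9, 5, 0]
i=3: buf[3] = 2+5 = 7 → [0, 3, 5, 7, 9, 9, 5, 0]
i=4: buf[4] = 9+7 = 16 → [0, 3, 5, 7, 16, 9, 5, 0]
i=5: buf[5] = 9+16 = 25 → [0, 3, 5, 7, 16, 25, 5, 0]
i=6: buf[6] = 5+25 = 30 → [0, 3, 5, 7, 16, 25, 30, 0]
i=7: buf[7] = 0+30 = 30 → [0, 3, 5, 7, 16, 25, 30, 30]

30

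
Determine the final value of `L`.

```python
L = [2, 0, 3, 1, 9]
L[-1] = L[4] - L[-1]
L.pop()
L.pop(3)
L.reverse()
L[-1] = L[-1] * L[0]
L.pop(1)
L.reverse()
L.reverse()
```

L[-1] = L[4]-L[-1] = 9-9 = 0 → [2, 0, 3, 1, 0]
pop() removes 0 → [2, 0, 3, 1]
pop(3) removes 1 → [2, 0, 3]
reverse → [3, 0, 2]
L[-1] = L[-1]*L[0] = 2*3 = 6 → [3, 0, 6]
pop(1) removes 0 → [3, 6]
reverse → [6, 3]
reverse → [3, 6]

[3, 6]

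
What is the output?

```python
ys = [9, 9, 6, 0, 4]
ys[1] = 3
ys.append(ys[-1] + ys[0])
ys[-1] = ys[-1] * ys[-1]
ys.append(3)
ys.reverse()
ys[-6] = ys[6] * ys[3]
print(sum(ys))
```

ys[1] = 3 → [9, 3, 6, 0, 4]
append ys[-1]+ys[0] = 4+9 = 13 → [9, 3, 6, 0, 4, 13]
ys[-1] = ys[-1]*ys[-1] = 13*13 = 169 → [9, 3, 6, 0, 4, 169]
append 3 → [9, 3, 6, 0, 4, 169, 3]
reverse → [3, 169, 4, 0, 6, 3, 9]
ys[-6] = ys[6]*ys[3] = 9*0 = 0 → [3, 0, 4, 0, 6, 3, 9]
sum = 25

25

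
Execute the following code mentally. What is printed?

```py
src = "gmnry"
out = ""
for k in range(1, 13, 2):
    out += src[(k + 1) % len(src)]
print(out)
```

k=1: add src[2]='n' → 'n'
k=3: add src[4]='y' → 'ny'
k=5: add src[1]='m' → 'nym'
k=7: add src[3]='r' → 'nymr'
k=9: add src[0]='g' → 'nymrg'
k=11: add src[2]='n' → 'nymrgn'

nymrgn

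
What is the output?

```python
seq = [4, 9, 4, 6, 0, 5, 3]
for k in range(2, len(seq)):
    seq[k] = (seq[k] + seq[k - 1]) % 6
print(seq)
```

k=2: seq[2] = (4+9)%6 = 1 → [4, 9, 1, 6, 0, 5, 3]
k=3: seq[3] = (6+1)%6 = 1 → [4, 9, 1, 1, 0, 5, 3]
k=4: seq[4] = (0+1)%6 = 1 → [4, 9, 1, 1, 1, 5, 3]
k=5: seq[5] = (5+1)%6 = 0 → [4, 9, 1, 1, 1, 0, 3]
k=6: seq[6] = (3+0)%6 = 3 → [4, 9, 1, 1, 1, 0, 3]

[4, 9, 1, 1, 1, 0, 3]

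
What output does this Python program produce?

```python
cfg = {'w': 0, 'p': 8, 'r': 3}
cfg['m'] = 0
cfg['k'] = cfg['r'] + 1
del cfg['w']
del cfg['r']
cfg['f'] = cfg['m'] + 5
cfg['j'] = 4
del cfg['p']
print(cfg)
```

{'m': 0, 'k': 4, 'f': 5, 'j': 4}

cfg['m'] = 0 → {'w': 0, 'p': 8, 'r': 3, 'm': 0}
cfg['k'] = cfg['r']+1 = 4 → {'w': 0, 'p': 8, 'r': 3, 'm': 0, 'k': 4}
del 'w' → {'p': 8, 'r': 3, 'm': 0, 'k': 4}
del 'r' → {'p': 8, 'm': 0, 'k': 4}
cfg['f'] = cfg['m']+5 = 5 → {'p': 8, 'm': 0, 'k': 4, 'f': 5}
cfg['j'] = 4 → {'p': 8, 'm': 0, 'k': 4, 'f': 5, 'j': 4}
del 'p' → {'m': 0, 'k': 4, 'f': 5, 'j': 4}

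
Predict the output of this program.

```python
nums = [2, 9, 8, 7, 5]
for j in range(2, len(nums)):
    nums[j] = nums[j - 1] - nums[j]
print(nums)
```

[2, 9, 1, -6, -11]

j=2: nums[2] = 9-8 = 1 → [2, 9, 1, 7, 5]
j=3: nums[3] = 1-7 = -6 → [2, 9, 1, -6, 5]
j=4: nums[4] = (-6)-5 = -11 → [2, 9, 1, -6, -11]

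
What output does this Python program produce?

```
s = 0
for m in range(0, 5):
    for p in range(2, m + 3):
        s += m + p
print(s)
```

90

m=0,p=2: s = 0+2 = 2
m=1,p=2: s = 2+3 = 5
m=1,p=3: s = 5+4 = 9
m=2,p=2: s = 9+4 = 13
m=2,p=3: s = 13+5 = 18
m=2,p=4: s = 18+6 = 24
m=3,p=2: s = 24+5 = 29
m=3,p=3: s = 29+6 = 35
m=3,p=4: s = 35+7 = 42
m=3,p=5: s = 42+8 = 50
m=4,p=2: s = 50+6 = 56
m=4,p=3: s = 56+7 = 63
m=4,p=4: s = 63+8 = 71
m=4,p=5: s = 71+9 = 80
m=4,p=6: s = 80+10 = 90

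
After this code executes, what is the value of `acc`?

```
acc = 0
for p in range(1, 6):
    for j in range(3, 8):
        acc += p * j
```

p=1,j=3: acc = 0+3 = 3
p=1,j=4: acc = 3+4 = 7
p=1,j=5: acc = 7+5 = 12
p=1,j=6: acc = 12+6 = 18
p=1,j=7: acc = 18+7 = 25
p=2,j=3: acc = 25+6 = 31
p=2,j=4: acc = 31+8 = 39
p=2,j=5: acc = 39+10 = 49
p=2,j=6: acc = 49+12 = 61
p=2,j=7: acc = 61+14 = 75
p=3,j=3: acc = 75+9 = 84
p=3,j=4: acc = 84+12 = 96
p=3,j=5: acc = 96+15 = 111
p=3,j=6: acc = 111+18 = 129
p=3,j=7: acc = 129+21 = 150
p=4,j=3: acc = 150+12 = 162
p=4,j=4: acc = 162+16 = 178
p=4,j=5: acc = 178+20 = 198
p=4,j=6: acc = 198+24 = 222
p=4,j=7: acc = 222+28 = 250
p=5,j=3: acc = 250+15 = 265
p=5,j=4: acc = 265+20 = 285
p=5,j=5: acc = 285+25 = 310
p=5,j=6: acc = 310+30 = 340
p=5,j=7: acc = 340+35 = 375

375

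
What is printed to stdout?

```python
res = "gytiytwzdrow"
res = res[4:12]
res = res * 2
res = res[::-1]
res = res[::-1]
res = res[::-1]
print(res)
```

wordzwtywordzwty

slice [4:12] → 'ytwzdrow'
repeat ×2 → 'ytwzdrowytwzdrow'
reverse → 'wordzwtywordzwty'
reverse → 'ytwzdrowytwzdrow'
reverse → 'wordzwtywordzwty'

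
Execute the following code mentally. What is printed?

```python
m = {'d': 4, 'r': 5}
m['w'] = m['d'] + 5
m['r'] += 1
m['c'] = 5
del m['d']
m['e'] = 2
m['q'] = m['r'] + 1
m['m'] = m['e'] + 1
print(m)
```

{'r': 6, 'w': 9, 'c': 5, 'e': 2, 'q': 7, 'm': 3}

m['w'] = m['d']+5 = 9 → {'d': 4, 'r': 5, 'w': 9}
m['r'] = 5+1 = 6 → {'d': 4, 'r': 6, 'w': 9}
m['c'] = 5 → {'d': 4, 'r': 6, 'w': 9, 'c': 5}
del 'd' → {'r': 6, 'w': 9, 'c': 5}
m['e'] = 2 → {'r': 6, 'w': 9, 'c': 5, 'e': 2}
m['q'] = m['r']+1 = 7 → {'r': 6, 'w': 9, 'c': 5, 'e': 2, 'q': 7}
m['m'] = m['e']+1 = 3 → {'r': 6, 'w': 9, 'c': 5, 'e': 2, 'q': 7, 'm': 3}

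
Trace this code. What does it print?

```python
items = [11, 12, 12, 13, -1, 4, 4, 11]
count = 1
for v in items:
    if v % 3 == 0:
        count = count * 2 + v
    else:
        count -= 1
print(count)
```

31

v=11: not %3==0, count = 1-1 = 0
v=12: %3==0, count = 0*2+12 = 12
v=12: %3==0, count = 12*2+12 = 36
v=13: not %3==0, count = 36-1 = 35
v=-1: not %3==0, count = 35-1 = 34
v=4: not %3==0, count = 34-1 = 33
v=4: not %3==0, count = 33-1 = 32
v=11: not %3==0, count = 32-1 = 31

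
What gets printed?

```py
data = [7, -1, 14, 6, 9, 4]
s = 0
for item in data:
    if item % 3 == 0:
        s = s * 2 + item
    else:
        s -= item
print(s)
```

-63

item=7: not %3==0, s = 0-7 = -7
item=-1: not %3==0, s = (-7)-(-1) = -6
item=14: not %3==0, s = (-6)-14 = -20
item=6: %3==0, s = (-20)*2+6 = -34
item=9: %3==0, s = (-34)*2+9 = -59
item=4: not %3==0, s = (-59)-4 = -63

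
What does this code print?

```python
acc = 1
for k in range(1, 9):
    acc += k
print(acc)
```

37

k=1: acc = 1+1 = 2
k=2: acc = 2+2 = 4
k=3: acc = 4+3 = 7
k=4: acc = 7+4 = 11
k=5: acc = 11+5 = 16
k=6: acc = 16+6 = 22
k=7: acc = 22+7 = 29
k=8: acc = 29+8 = 37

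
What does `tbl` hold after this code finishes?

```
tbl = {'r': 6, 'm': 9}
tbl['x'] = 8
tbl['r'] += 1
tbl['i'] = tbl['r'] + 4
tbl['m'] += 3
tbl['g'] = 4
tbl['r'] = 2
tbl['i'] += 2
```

{'r': 2, 'm': 12, 'x': 8, 'i': 13, 'g': 4}

tbl['x'] = 8 → {'r': 6, 'm': 9, 'x': 8}
tbl['r'] = 6+1 = 7 → {'r': 7, 'm': 9, 'x': 8}
tbl['i'] = tbl['r']+4 = 11 → {'r': 7, 'm': 9, 'x': 8, 'i': 11}
tbl['m'] = 9+3 = 12 → {'r': 7, 'm': 12, 'x': 8, 'i': 11}
tbl['g'] = 4 → {'r': 7, 'm': 12, 'x': 8, 'i': 11, 'g': 4}
tbl['r'] = 2 → {'r': 2, 'm': 12, 'x': 8, 'i': 11, 'g': 4}
tbl['i'] = 11+2 = 13 → {'r': 2, 'm': 12, 'x': 8, 'i': 13, 'g': 4}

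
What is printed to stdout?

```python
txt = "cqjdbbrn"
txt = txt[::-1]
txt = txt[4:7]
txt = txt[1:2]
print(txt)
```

reverse → 'nrbbdjqc'
slice [4:7] → 'djq'
slice [1:2] → 'j'

j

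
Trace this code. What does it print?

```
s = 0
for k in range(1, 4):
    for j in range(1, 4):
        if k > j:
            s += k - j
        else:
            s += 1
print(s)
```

k=1,j=1: not 1>1, s = 0+1 = 1
k=1,j=2: not 1>2, s = 1+1 = 2
k=1,j=3: not 1>3, s = 2+1 = 3
k=2,j=1: 2>1, s = 3+1 = 4
k=2,j=2: not 2>2, s = 4+1 = 5
k=2,j=3: not 2>3, s = 5+1 = 6
k=3,j=1: 3>1, s = 6+2 = 8
k=3,j=2: 3>2, s = 8+1 = 9
k=3,j=3: not 3>3, s = 9+1 = 10

10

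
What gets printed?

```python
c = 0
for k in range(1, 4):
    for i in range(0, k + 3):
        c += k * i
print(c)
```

71

k=1,i=0: c = 0+0 = 0
k=1,i=1: c = 0+1 = 1
k=1,i=2: c = 1+2 = 3
k=1,i=3: c = 3+3 = 6
k=2,i=0: c = 6+0 = 6
k=2,i=1: c = 6+2 = 8
k=2,i=2: c = 8+4 = 12
k=2,i=3: c = 12+6 = 18
k=2,i=4: c = 18+8 = 26
k=3,i=0: c = 26+0 = 26
k=3,i=1: c = 26+3 = 29
k=3,i=2: c = 29+6 = 35
k=3,i=3: c = 35+9 = 44
k=3,i=4: c = 44+12 = 56
k=3,i=5: c = 56+15 = 71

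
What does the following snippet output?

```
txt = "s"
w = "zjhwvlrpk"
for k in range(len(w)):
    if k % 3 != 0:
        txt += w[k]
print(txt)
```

k=0: skip
k=1: add 'j' → 'sj'
k=2: add 'h' → 'sjh'
k=3: skip
k=4: add 'v' → 'sjhv'
k=5: add 'l' → 'sjhvl'
k=6: skip
k=7: add 'p' → 'sjhvlp'
k=8: add 'k' → 'sjhvlpk'

sjhvlpk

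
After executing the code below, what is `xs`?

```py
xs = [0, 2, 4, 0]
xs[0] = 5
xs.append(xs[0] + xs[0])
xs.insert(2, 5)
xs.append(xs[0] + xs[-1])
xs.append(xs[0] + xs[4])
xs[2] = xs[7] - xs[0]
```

[5, 2, 0, 4, 0, 10, 15, 5]

xs[0] = 5 → [5, 2, 4, 0]
append xs[0]+xs[0] = 5+5 = 10 → [5, 2, 4, 0, 10]
insert 5 at 2 → [5, 2, 5, 4, 0, 10]
append xs[0]+xs[-1] = 5+10 = 15 → [5, 2, 5, 4, 0, 10, 15]
append xs[0]+xs[4] = 5+0 = 5 → [5, 2, 5, 4, 0, 10, 15, 5]
xs[2] = xs[7]-xs[0] = 5-5 = 0 → [5, 2, 0, 4, 0, 10, 15, 5]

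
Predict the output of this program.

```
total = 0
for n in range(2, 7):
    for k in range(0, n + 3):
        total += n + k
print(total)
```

n=2,k=0: total = 0+2 = 2
n=2,k=1: total = 2+3 = 5
n=2,k=2: total = 5+4 = 9
n=2,k=3: total = 9+5 = 14
n=2,k=4: total = 14+6 = 20
n=3,k=0: total = 20+3 = 23
n=3,k=1: total = 23+4 = 27
n=3,k=2: total = 27+5 = 32
n=3,k=3: total = 32+6 = 38
n=3,k=4: total = 38+7 = 45
n=3,k=5: total = 45+8 = 53
n=4,k=0: total = 53+4 = 57
n=4,k=1: total = 57+5 = 62
n=4,k=2: total = 62+6 = 68
n=4,k=3: total = 68+7 = 75
n=4,k=4: total = 75+8 = 83
n=4,k=5: total = 83+9 = 92
n=4,k=6: total = 92+10 = 102
n=5,k=0: total = 102+5 = 107
n=5,k=1: total = 107+6 = 113
n=5,k=2: total = 113+7 = 120
n=5,k=3: total = 120+8 = 128
n=5,k=4: total = 128+9 = 137
n=5,k=5: total = 137+10 = 147
n=5,k=6: total = 147+11 = 158
n=5,k=7: total = 158+12 = 170
n=6,k=0: total = 170+6 = 176
n=6,k=1: total = 176+7 = 183
n=6,k=2: total = 183+8 = 191
n=6,k=3: total = 191+9 = 200
n=6,k=4: total = 200+10 = 210
n=6,k=5: total = 210+11 = 221
n=6,k=6: total = 221+12 = 233
n=6,k=7: total = 233+13 = 246
n=6,k=8: total = 246+14 = 260

260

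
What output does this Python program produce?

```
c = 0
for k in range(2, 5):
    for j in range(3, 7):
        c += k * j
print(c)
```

162

k=2,j=3: c = 0+6 = 6
k=2,j=4: c = 6+8 = 14
k=2,j=5: c = 14+10 = 24
k=2,j=6: c = 24+12 = 36
k=3,j=3: c = 36+9 = 45
k=3,j=4: c = 45+12 = 57
k=3,j=5: c = 57+15 = 72
k=3,j=6: c = 72+18 = 90
k=4,j=3: c = 90+12 = 102
k=4,j=4: c = 102+16 = 118
k=4,j=5: c = 118+20 = 138
k=4,j=6: c = 138+24 = 162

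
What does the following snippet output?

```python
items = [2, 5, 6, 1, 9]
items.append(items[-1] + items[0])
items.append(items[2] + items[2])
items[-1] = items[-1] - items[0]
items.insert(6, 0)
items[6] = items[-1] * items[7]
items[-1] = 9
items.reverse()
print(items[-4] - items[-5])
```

append items[-1]+items[0] = 9+2 = 11 → [2, 5, 6, 1, 9, 11]
append items[2]+items[2] = 6+6 = 12 → [2, 5, 6, 1, 9, 11, 12]
items[-1] = items[-1]-items[0] = 12-2 = 10 → [2, 5, 6, 1, 9, 11, 10]
insert 0 at 6 → [2, 5, 6, 1, 9, 11, 0, 10]
items[6] = items[-1]*items[7] = 10*10 = 100 → [2, 5, 6, 1, 9, 11, 100, 10]
items[-1] = 9 → [2, 5, 6, 1, 9, 11, 100, 9]
reverse → [9, 100, 11, 9, 1, 6, 5, 2]
items[-4]-items[-5] = 1-9 = -8

-8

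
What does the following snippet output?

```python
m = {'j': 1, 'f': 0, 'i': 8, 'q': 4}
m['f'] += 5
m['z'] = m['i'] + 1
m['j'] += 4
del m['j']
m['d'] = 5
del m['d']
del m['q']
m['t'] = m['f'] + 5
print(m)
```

{'f': 5, 'i': 8, 'z': 9, 't': 10}

m['f'] = 0+5 = 5 → {'j': 1, 'f': 5, 'i': 8, 'q': 4}
m['z'] = m['i']+1 = 9 → {'j': 1, 'f': 5, 'i': 8, 'q': 4, 'z': 9}
m['j'] = 1+4 = 5 → {'j': 5, 'f': 5, 'i': 8, 'q': 4, 'z': 9}
del 'j' → {'f': 5, 'i': 8, 'q': 4, 'z': 9}
m['d'] = 5 → {'f': 5, 'i': 8, 'q': 4, 'z': 9, 'd': 5}
del 'd' → {'f': 5, 'i': 8, 'q': 4, 'z': 9}
del 'q' → {'f': 5, 'i': 8, 'z': 9}
m['t'] = m['f']+5 = 10 → {'f': 5, 'i': 8, 'z': 9, 't': 10}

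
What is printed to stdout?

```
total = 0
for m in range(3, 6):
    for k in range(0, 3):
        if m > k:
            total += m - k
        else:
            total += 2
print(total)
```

27

m=3,k=0: 3>0, total = 0+3 = 3
m=3,k=1: 3>1, total = 3+2 = 5
m=3,k=2: 3>2, total = 5+1 = 6
m=4,k=0: 4>0, total = 6+4 = 10
m=4,k=1: 4>1, total = 10+3 = 13
m=4,k=2: 4>2, total = 13+2 = 15
m=5,k=0: 5>0, total = 15+5 = 20
m=5,k=1: 5>1, total = 20+4 = 24
m=5,k=2: 5>2, total = 24+3 = 27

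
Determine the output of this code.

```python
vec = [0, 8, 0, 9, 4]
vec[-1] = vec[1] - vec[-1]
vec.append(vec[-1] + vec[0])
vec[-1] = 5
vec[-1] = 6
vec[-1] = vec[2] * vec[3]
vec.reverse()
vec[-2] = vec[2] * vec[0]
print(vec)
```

[0, 4, 9, 0, 0, 0]

vec[-1] = vec[1]-vec[-1] = 8-4 = 4 → [0, 8, 0, 9, 4]
append vec[-1]+vec[0] = 4+0 = 4 → [0, 8, 0, 9, 4, 4]
vec[-1] = 5 → [0, 8, 0, 9, 4, 5]
vec[-1] = 6 → [0, 8, 0, 9, 4, 6]
vec[-1] = vec[2]*vec[3] = 0*9 = 0 → [0, 8, 0, 9, 4, 0]
reverse → [0, 4, 9, 0, 8, 0]
vec[-2] = vec[2]*vec[0] = 9*0 = 0 → [0, 4, 9, 0, 0, 0]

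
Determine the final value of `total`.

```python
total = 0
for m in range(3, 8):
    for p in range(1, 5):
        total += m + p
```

150

m=3,p=1: total = 0+4 = 4
m=3,p=2: total = 4+5 = 9
m=3,p=3: total = 9+6 = 15
m=3,p=4: total = 15+7 = 22
m=4,p=1: total = 22+5 = 27
m=4,p=2: total = 27+6 = 33
m=4,p=3: total = 33+7 = 40
m=4,p=4: total = 40+8 = 48
m=5,p=1: total = 48+6 = 54
m=5,p=2: total = 54+7 = 61
m=5,p=3: total = 61+8 = 69
m=5,p=4: total = 69+9 = 78
m=6,p=1: total = 78+7 = 85
m=6,p=2: total = 85+8 = 93
m=6,p=3: total = 93+9 = 102
m=6,p=4: total = 102+10 = 112
m=7,p=1: total = 112+8 = 120
m=7,p=2: total = 120+9 = 129
m=7,p=3: total = 129+10 = 139
m=7,p=4: total = 139+11 = 150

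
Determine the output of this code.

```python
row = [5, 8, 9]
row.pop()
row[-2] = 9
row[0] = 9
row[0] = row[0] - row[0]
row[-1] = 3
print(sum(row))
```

3

pop() removes 9 → [5, 8]
row[-2] = 9 → [9, 8]
row[0] = 9 → [9, 8]
row[0] = row[0]-row[0] = 9-9 = 0 → [0, 8]
row[-1] = 3 → [0, 3]
sum = 3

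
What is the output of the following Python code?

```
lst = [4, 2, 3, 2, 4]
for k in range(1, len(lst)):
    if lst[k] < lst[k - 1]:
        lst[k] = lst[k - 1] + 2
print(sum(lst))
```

k=1: 2<4, lst[1] = 4+2 = 6 → [4, 6, 3, 2, 4]
k=2: 3<6, lst[2] = 6+2 = 8 → [4, 6, 8, 2, 4]
k=3: 2<8, lst[3] = 8+2 = 10 → [4, 6, 8, 10, 4]
k=4: 4<10, lst[4] = 10+2 = 12 → [4, 6, 8, 10, 12]
sum = 40

40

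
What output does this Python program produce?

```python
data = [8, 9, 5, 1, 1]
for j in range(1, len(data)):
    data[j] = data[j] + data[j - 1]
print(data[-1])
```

24

j=1: data[1] = 9+8 = 17 → [8, 17, 5, 1, 1]
j=2: data[2] = 5+17 = 22 → [8, 17, 22, 1, 1]
j=3: data[3] = 1+22 = 23 → [8, 17, 22, 23, 1]
j=4: data[4] = 1+23 = 24 → [8, 17, 22, 23, 24]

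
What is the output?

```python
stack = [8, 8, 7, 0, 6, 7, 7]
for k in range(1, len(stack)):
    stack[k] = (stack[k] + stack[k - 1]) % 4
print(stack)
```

k=1: stack[1] = (8+8)%4 = 0 → [8, 0, 7, 0, 6, 7, 7]
k=2: stack[2] = (7+0)%4 = 3 → [8, 0, 3, 0, 6, 7, 7]
k=3: stack[3] = (0+3)%4 = 3 → [8, 0, 3, 3, 6, 7, 7]
k=4: stack[4] = (6+3)%4 = 1 → [8, 0, 3, 3, 1, 7, 7]
k=5: stack[5] = (7+1)%4 = 0 → [8, 0, 3, 3, 1, 0, 7]
k=6: stack[6] = (7+0)%4 = 3 → [8, 0, 3, 3, 1, 0, 3]

[8, 0, 3, 3, 1, 0, 3]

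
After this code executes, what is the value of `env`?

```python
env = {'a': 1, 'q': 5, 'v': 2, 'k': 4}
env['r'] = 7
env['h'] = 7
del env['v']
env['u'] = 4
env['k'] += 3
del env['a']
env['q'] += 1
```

env['r'] = 7 → {'a': 1, 'q': 5, 'v': 2, 'k': 4, 'r': 7}
env['h'] = 7 → {'a': 1, 'q': 5, 'v': 2, 'k': 4, 'r': 7, 'h': 7}
del 'v' → {'a': 1, 'q': 5, 'k': 4, 'r': 7, 'h': 7}
env['u'] = 4 → {'a': 1, 'q': 5, 'k': 4, 'r': 7, 'h': 7, 'u': 4}
env['k'] = 4+3 = 7 → {'a': 1, 'q': 5, 'k': 7, 'r': 7, 'h': 7, 'u': 4}
del 'a' → {'q': 5, 'k': 7, 'r': 7, 'h': 7, 'u': 4}
env['q'] = 5+1 = 6 → {'q': 6, 'k': 7, 'r': 7, 'h': 7, 'u': 4}

{'q': 6, 'k': 7, 'r': 7, 'h': 7, 'u': 4}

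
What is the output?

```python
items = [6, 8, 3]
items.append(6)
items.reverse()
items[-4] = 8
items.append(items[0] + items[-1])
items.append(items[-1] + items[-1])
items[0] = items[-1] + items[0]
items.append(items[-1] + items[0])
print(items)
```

[36, 3, 8, 6, 14, 28, 64]

append 6 → [6, 8, 3, 6]
reverse → [6, 3, 8, 6]
items[-4] = 8 → [8, 3, 8, 6]
append items[0]+items[-1] = 8+6 = 14 → [8, 3, 8, 6, 14]
append items[-1]+items[-1] = 14+14 = 28 → [8, 3, 8, 6, 14, 28]
items[0] = items[-1]+items[0] = 28+8 = 36 → [36, 3, 8, 6, 14, 28]
append items[-1]+items[0] = 28+36 = 64 → [36, 3, 8, 6, 14, 28, 64]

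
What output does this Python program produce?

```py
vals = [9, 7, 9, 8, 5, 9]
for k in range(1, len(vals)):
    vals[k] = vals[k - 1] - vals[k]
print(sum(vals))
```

k=1: vals[1] = 9-7 = 2 → [9, 2, 9, 8, 5, 9]
k=2: vals[2] = 2-9 = -7 → [9, 2, -7, 8, 5, 9]
k=3: vals[3] = (-7)-8 = -15 → [9, 2, -7, -15, 5, 9]
k=4: vals[4] = (-15)-5 = -20 → [9, 2, -7, -15, -20, 9]
k=5: vals[5] = (-20)-9 = -29 → [9, 2, -7, -15, -20, -29]
sum = -60

-60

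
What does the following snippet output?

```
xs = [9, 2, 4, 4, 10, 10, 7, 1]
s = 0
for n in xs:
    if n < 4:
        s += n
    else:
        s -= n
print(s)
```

-41

n=9: not <4, s = 0-9 = -9
n=2: <4, s = (-9)+2 = -7
n=4: not <4, s = (-7)-4 = -11
n=4: not <4, s = (-11)-4 = -15
n=10: not <4, s = (-15)-10 = -25
n=10: not <4, s = (-25)-10 = -35
n=7: not <4, s = (-35)-7 = -42
n=1: <4, s = (-42)+1 = -41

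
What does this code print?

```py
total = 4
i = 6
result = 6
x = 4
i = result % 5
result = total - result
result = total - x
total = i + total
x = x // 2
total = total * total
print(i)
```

1

i = 6%5 = 1
result = 4-6 = -2
result = 4-4 = 0
total = 1+4 = 5
x = 4//2 = 2
total = 5*5 = 25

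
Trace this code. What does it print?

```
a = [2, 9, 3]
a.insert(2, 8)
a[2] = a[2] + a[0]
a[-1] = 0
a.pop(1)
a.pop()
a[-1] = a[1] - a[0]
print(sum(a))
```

insert 8 at 2 → [2, 9, 8, 3]
a[2] = a[2]+a[0] = 8+2 = 10 → [2, 9, 10, 3]
a[-1] = 0 → [2, 9, 10, 0]
pop(1) removes 9 → [2, 10, 0]
pop() removes 0 → [2, 10]
a[-1] = a[1]-a[0] = 10-2 = 8 → [2, 8]
sum = 10

10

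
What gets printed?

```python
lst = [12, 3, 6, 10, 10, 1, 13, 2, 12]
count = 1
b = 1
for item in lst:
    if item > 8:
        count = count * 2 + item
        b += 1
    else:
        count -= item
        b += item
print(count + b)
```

248

item=12: >8, count = 1*2+12 = 14; b=2
item=3: not >8, count = 14-3 = 11; b=5
item=6: not >8, count = 11-6 = 5; b=11
item=10: >8, count = 5*2+10 = 20; b=12
item=10: >8, count = 20*2+10 = 50; b=13
item=1: not >8, count = 50-1 = 49; b=14
item=13: >8, count = 49*2+13 = 111; b=15
item=2: not >8, count = 111-2 = 109; b=17
item=12: >8, count = 109*2+12 = 230; b=18
count+b = 230+18 = 248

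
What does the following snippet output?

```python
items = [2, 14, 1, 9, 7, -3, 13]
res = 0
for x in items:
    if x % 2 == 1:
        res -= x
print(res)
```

-27

x=2: not odd
x=14: not odd
x=1: odd, res = 0-1 = -1
x=9: odd, res = (-1)-9 = -10
x=7: odd, res = (-10)-7 = -17
x=-3: odd, res = (-17)-(-3) = -14
x=13: odd, res = (-14)-13 = -27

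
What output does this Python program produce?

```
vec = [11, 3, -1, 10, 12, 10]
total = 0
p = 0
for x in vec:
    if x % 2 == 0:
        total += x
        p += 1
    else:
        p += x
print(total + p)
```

48

x=11: not even; p=11
x=3: not even; p=14
x=-1: not even; p=13
x=10: even, total = 0+10 = 10; p=14
x=12: even, total = 10+12 = 22; p=15
x=10: even, total = 22+10 = 32; p=16
total+p = 32+16 = 48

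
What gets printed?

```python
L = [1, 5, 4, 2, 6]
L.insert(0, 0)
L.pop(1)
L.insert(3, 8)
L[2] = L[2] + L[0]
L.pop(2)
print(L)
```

insert 0 at 0 → [0, 1, 5, 4, 2, 6]
pop(1) removes 1 → [0, 5, 4, 2, 6]
insert 8 at 3 → [0, 5, 4, 8, 2, 6]
L[2] = L[2]+L[0] = 4+0 = 4 → [0, 5, 4, 8, 2, 6]
pop(2) removes 4 → [0, 5, 8, 2, 6]

[0, 5, 8, 2, 6]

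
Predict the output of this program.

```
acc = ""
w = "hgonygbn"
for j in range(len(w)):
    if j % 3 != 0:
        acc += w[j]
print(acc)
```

goygn

j=0: skip
j=1: add 'g' → 'g'
j=2: add 'o' → 'go'
j=3: skip
j=4: add 'y' → 'goy'
j=5: add 'g' → 'goyg'
j=6: skip
j=7: add 'n' → 'goygn'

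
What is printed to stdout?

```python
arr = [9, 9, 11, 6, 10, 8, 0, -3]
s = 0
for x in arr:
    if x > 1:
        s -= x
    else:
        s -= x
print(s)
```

x=9: >1, s = 0-9 = -9
x=9: >1, s = (-9)-9 = -18
x=11: >1, s = (-18)-11 = -29
x=6: >1, s = (-29)-6 = -35
x=10: >1, s = (-35)-10 = -45
x=8: >1, s = (-45)-8 = -53
x=0: not >1, s = (-53)-0 = -53
x=-3: not >1, s = (-53)-(-3) = -50

-50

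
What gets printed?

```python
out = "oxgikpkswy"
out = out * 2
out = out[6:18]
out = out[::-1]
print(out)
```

skpkigxoywsk

repeat ×2 → 'oxgikpkswyoxgikpkswy'
slice [6:18] → 'kswyoxgikpks'
reverse → 'skpkigxoywsk'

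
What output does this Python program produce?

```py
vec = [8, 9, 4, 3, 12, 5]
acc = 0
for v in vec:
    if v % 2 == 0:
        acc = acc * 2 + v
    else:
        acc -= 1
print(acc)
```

45

v=8: even, acc = 0*2+8 = 8
v=9: not even, acc = 8-1 = 7
v=4: even, acc = 7*2+4 = 18
v=3: not even, acc = 18-1 = 17
v=12: even, acc = 17*2+12 = 46
v=5: not even, acc = 46-1 = 45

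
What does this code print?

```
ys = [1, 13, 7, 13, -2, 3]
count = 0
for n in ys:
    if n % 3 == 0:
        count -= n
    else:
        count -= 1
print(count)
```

n=1: not %3==0, count = 0-1 = -1
n=13: not %3==0, count = (-1)-1 = -2
n=7: not %3==0, count = (-2)-1 = -3
n=13: not %3==0, count = (-3)-1 = -4
n=-2: not %3==0, count = (-4)-1 = -5
n=3: %3==0, count = (-5)-3 = -8

-8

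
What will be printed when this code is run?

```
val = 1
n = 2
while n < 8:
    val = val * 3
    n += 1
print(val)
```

n=2: val = 1*3 = 3
n=3: val = 3*3 = 9
n=4: val = 9*3 = 27
n=5: val = 27*3 = 81
n=6: val = 81*3 = 243
n=7: val = 243*3 = 729

729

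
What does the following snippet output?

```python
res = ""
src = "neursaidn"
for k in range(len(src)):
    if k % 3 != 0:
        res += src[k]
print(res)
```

eusadn

k=0: skip
k=1: add 'e' → 'e'
k=2: add 'u' → 'eu'
k=3: skip
k=4: add 's' → 'eus'
k=5: add 'a' → 'eusa'
k=6: skip
k=7: add 'd' → 'eusad'
k=8: add 'n' → 'eusadn'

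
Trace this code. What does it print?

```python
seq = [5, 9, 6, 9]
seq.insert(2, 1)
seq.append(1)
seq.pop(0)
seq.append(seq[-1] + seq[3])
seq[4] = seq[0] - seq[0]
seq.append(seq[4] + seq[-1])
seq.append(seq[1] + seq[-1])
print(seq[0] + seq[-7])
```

insert 1 at 2 → [5, 9, 1, 6, 9]
append 1 → [5, 9, 1, 6, 9, 1]
pop(0) removes 5 → [9, 1, 6, 9, 1]
append seq[-1]+seq[3] = 1+9 = 10 → [9, 1, 6, 9, 1, 10]
seq[4] = seq[0]-seq[0] = 9-9 = 0 → [9, 1, 6, 9, 0, 10]
append seq[4]+seq[-1] = 0+10 = 10 → [9, 1, 6, 9, 0, 10, 10]
append seq[1]+seq[-1] = 1+10 = 11 → [9, 1, 6, 9, 0, 10, 10, 11]
seq[0]+seq[-7] = 9+1 = 10

10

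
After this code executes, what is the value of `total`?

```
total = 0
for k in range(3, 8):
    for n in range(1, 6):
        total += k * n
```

k=3,n=1: total = 0+3 = 3
k=3,n=2: total = 3+6 = 9
k=3,n=3: total = 9+9 = 18
k=3,n=4: total = 18+12 = 30
k=3,n=5: total = 30+15 = 45
k=4,n=1: total = 45+4 = 49
k=4,n=2: total = 49+8 = 57
k=4,n=3: total = 57+12 = 69
k=4,n=4: total = 69+16 = 85
k=4,n=5: total = 85+20 = 105
k=5,n=1: total = 105+5 = 110
k=5,n=2: total = 110+10 = 120
k=5,n=3: total = 120+15 = 135
k=5,n=4: total = 135+20 = 155
k=5,n=5: total = 155+25 = 180
k=6,n=1: total = 180+6 = 186
k=6,n=2: total = 186+12 = 198
k=6,n=3: total = 198+18 = 216
k=6,n=4: total = 216+24 = 240
k=6,n=5: total = 240+30 = 270
k=7,n=1: total = 270+7 = 277
k=7,n=2: total = 277+14 = 291
k=7,n=3: total = 291+21 = 312
k=7,n=4: total = 312+28 = 340
k=7,n=5: total = 340+35 = 375

375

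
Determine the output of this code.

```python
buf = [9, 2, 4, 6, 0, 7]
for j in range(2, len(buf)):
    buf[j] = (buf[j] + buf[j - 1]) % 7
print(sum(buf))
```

j=2: buf[2] = (4+2)%7 = 6 → [9, 2, 6, 6, 0, 7]
j=3: buf[3] = (6+6)%7 = 5 → [9, 2, 6, 5, 0, 7]
j=4: buf[4] = (0+5)%7 = 5 → [9, 2, 6, 5, 5, 7]
j=5: buf[5] = (7+5)%7 = 5 → [9, 2, 6, 5, 5, 5]
sum = 32

32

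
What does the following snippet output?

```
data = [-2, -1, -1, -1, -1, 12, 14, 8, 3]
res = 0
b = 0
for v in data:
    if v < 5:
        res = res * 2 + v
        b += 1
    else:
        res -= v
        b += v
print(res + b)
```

v=-2: <5, res = 0*2+(-2) = -2; b=1
v=-1: <5, res = (-2)*2+(-1) = -5; b=2
v=-1: <5, res = (-5)*2+(-1) = -11; b=3
v=-1: <5, res = (-11)*2+(-1) = -23; b=4
v=-1: <5, res = (-23)*2+(-1) = -47; b=5
v=12: not <5, res = (-47)-12 = -59; b=17
v=14: not <5, res = (-59)-14 = -73; b=31
v=8: not <5, res = (-73)-8 = -81; b=39
v=3: <5, res = (-81)*2+3 = -159; b=40
res+b = (-159)+40 = -119

-119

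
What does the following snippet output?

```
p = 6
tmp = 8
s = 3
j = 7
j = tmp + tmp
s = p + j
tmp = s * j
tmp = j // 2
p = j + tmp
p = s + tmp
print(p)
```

30

j = 8+8 = 16
s = 6+16 = 22
tmp = 22*16 = 352
tmp = 16//2 = 8
p = 16+8 = 24
p = 22+8 = 30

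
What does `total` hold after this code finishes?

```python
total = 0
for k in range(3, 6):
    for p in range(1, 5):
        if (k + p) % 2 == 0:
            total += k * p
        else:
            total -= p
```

k=3,p=1: even sum, total = 0+3 = 3
k=3,p=2: odd sum, total = 3-2 = 1
k=3,p=3: even sum, total = 1+9 = 10
k=3,p=4: odd sum, total = 10-4 = 6
k=4,p=1: odd sum, total = 6-1 = 5
k=4,p=2: even sum, total = 5+8 = 13
k=4,p=3: odd sum, total = 13-3 = 10
k=4,p=4: even sum, total = 10+16 = 26
k=5,p=1: even sum, total = 26+5 = 31
k=5,p=2: odd sum, total = 31-2 = 29
k=5,p=3: even sum, total = 29+15 = 44
k=5,p=4: odd sum, total = 44-4 = 40

40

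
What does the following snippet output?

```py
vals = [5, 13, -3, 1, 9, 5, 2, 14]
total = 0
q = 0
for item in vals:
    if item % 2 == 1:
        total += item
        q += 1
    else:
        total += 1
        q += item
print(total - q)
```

item=5: odd, total = 0+5 = 5; q=1
item=13: odd, total = 5+13 = 18; q=2
item=-3: odd, total = 18+(-3) = 15; q=3
item=1: odd, total = 15+1 = 16; q=4
item=9: odd, total = 16+9 = 25; q=5
item=5: odd, total = 25+5 = 30; q=6
item=2: not odd, total = 30+1 = 31; q=8
item=14: not odd, total = 31+1 = 32; q=22
total-q = 32-22 = 10

10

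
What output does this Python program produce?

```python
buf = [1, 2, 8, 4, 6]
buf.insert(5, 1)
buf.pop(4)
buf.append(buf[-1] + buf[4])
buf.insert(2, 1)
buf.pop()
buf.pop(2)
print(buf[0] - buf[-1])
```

0

insert 1 at 5 → [1, 2, 8, 4, 6, 1]
pop(4) removes 6 → [1, 2, 8, 4, 1]
append buf[-1]+buf[4] = 1+1 = 2 → [1, 2, 8, 4, 1, 2]
insert 1 at 2 → [1, 2, 1, 8, 4, 1, 2]
pop() removes 2 → [1, 2, 1, 8, 4, 1]
pop(2) removes 1 → [1, 2, 8, 4, 1]
buf[0]-buf[-1] = 1-1 = 0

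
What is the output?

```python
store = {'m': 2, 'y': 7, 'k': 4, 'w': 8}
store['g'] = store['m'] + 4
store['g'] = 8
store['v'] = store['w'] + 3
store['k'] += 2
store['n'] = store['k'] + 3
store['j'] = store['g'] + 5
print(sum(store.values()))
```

store['g'] = store['m']+4 = 6 → {'m': 2, 'y': 7, 'k': 4, 'w': 8, 'g': 6}
store['g'] = 8 → {'m': 2, 'y': 7, 'k': 4, 'w': 8, 'g': 8}
store['v'] = store['w']+3 = 11 → {'m': 2, 'y': 7, 'k': 4, 'w': 8, 'g': 8, 'v': 11}
store['k'] = 4+2 = 6 → {'m': 2, 'y': 7, 'k': 6, 'w': 8, 'g': 8, 'v': 11}
store['n'] = store['k']+3 = 9 → {'m': 2, 'y': 7, 'k': 6, 'w': 8, 'g': 8, 'v': 11, 'n': 9}
store['j'] = store['g']+5 = 13 → {'m': 2, 'y': 7, 'k': 6, 'w': 8, 'g': 8, 'v': 11, 'n': 9, 'j': 13}
sum of values = 64

64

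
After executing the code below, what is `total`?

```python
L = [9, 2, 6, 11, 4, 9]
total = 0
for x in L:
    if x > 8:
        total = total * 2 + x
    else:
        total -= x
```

x=9: >8, total = 0*2+9 = 9
x=2: not >8, total = 9-2 = 7
x=6: not >8, total = 7-6 = 1
x=11: >8, total = 1*2+11 = 13
x=4: not >8, total = 13-4 = 9
x=9: >8, total = 9*2+9 = 27

27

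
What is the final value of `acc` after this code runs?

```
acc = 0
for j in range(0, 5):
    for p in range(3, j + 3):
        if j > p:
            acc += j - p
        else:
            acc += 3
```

28

j=1,p=3: not 1>3, acc = 0+3 = 3
j=2,p=3: not 2>3, acc = 3+3 = 6
j=2,p=4: not 2>4, acc = 6+3 = 9
j=3,p=3: not 3>3, acc = 9+3 = 12
j=3,p=4: not 3>4, acc = 12+3 = 15
j=3,p=5: not 3>5, acc = 15+3 = 18
j=4,p=3: 4>3, acc = 18+1 = 19
j=4,p=4: not 4>4, acc = 19+3 = 22
j=4,p=5: not 4>5, acc = 22+3 = 25
j=4,p=6: not 4>6, acc = 25+3 = 28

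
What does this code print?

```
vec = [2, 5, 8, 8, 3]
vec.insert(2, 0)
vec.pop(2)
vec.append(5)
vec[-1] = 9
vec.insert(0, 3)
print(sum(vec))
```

insert 0 at 2 → [2, 5, 0, 8, 8, 3]
pop(2) removes 0 → [2, 5, 8, 8, 3]
append 5 → [2, 5, 8, 8, 3, 5]
vec[-1] = 9 → [2, 5, 8, 8, 3, 9]
insert 3 at 0 → [3, 2, 5, 8, 8, 3, 9]
sum = 38

38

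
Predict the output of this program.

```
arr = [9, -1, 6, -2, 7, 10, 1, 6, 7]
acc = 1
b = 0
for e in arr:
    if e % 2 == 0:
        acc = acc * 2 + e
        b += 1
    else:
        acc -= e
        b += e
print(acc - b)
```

-110

e=9: not even, acc = 1-9 = -8; b=9
e=-1: not even, acc = (-8)-(-1) = -7; b=8
e=6: even, acc = (-7)*2+6 = -8; b=9
e=-2: even, acc = (-8)*2+(-2) = -18; b=10
e=7: not even, acc = (-18)-7 = -25; b=17
e=10: even, acc = (-25)*2+10 = -40; b=18
e=1: not even, acc = (-40)-1 = -41; b=19
e=6: even, acc = (-41)*2+6 = -76; b=20
e=7: not even, acc = (-76)-7 = -83; b=27
acc-b = (-83)-27 = -110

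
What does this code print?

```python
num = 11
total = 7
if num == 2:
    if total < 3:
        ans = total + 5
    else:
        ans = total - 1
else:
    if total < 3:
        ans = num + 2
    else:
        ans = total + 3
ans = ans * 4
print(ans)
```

40

num=11, total=7
num == 2 is False; total < 3 is False
→ ans = total + 3 = 10
ans = 10*4 = 40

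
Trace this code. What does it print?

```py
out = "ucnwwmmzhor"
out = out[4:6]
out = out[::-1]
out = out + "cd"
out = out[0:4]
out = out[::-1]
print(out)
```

dcwm

slice [4:6] → 'wm'
reverse → 'mw'
+ 'cd' → 'mwcd'
slice [0:4] → 'mwcd'
reverse → 'dcwm'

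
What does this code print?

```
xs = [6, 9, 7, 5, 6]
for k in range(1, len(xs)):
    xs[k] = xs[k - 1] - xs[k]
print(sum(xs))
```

-43

k=1: xs[1] = 6-9 = -3 → [6, -3, 7, 5, 6]
k=2: xs[2] = (-3)-7 = -10 → [6, -3, -10, 5, 6]
k=3: xs[3] = (-10)-5 = -15 → [6, -3, -10, -15, 6]
k=4: xs[4] = (-15)-6 = -21 → [6, -3, -10, -15, -21]
sum = -43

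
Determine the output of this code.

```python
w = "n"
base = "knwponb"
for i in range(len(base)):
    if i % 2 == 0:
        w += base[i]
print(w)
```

nkwob

i=0: add 'k' → 'nk'
i=1: skip
i=2: add 'w' → 'nkw'
i=3: skip
i=4: add 'o' → 'nkwo'
i=5: skip
i=6: add 'b' → 'nkwob'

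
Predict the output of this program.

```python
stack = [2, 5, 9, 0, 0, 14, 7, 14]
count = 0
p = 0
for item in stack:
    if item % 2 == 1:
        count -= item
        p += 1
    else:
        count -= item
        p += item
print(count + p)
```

item=2: not odd, count = 0-2 = -2; p=2
item=5: odd, count = (-2)-5 = -7; p=3
item=9: odd, count = (-7)-9 = -16; p=4
item=0: not odd, count = (-16)-0 = -16; p=4
item=0: not odd, count = (-16)-0 = -16; p=4
item=14: not odd, count = (-16)-14 = -30; p=18
item=7: odd, count = (-30)-7 = -37; p=19
item=14: not odd, count = (-37)-14 = -51; p=33
count+p = (-51)+33 = -18

-18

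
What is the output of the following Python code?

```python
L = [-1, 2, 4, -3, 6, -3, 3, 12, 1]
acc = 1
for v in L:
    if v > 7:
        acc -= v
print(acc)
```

v=-1: not >7
v=2: not >7
v=4: not >7
v=-3: not >7
v=6: not >7
v=-3: not >7
v=3: not >7
v=12: >7, acc = 1-12 = -11
v=1: not >7

-11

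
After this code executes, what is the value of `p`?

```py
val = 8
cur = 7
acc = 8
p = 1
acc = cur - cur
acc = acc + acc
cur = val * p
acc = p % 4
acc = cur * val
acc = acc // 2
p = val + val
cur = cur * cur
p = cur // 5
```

acc = 7-7 = 0
acc = 0+0 = 0
cur = 8*1 = 8
acc = 1%4 = 1
acc = 8*8 = 64
acc = 64//2 = 32
p = 8+8 = 16
cur = 8*8 = 64
p = 64//5 = 12

12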